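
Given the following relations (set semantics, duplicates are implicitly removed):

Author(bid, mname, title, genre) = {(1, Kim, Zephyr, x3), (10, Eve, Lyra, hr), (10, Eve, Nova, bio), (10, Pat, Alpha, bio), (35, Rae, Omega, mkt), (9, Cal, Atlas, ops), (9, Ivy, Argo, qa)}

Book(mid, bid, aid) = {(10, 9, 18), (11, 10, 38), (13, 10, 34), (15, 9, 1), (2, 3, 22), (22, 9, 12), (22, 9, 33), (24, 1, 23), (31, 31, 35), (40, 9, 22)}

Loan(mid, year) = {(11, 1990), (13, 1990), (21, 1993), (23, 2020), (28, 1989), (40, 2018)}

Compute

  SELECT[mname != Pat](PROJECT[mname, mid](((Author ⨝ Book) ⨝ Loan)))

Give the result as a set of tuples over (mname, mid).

Author ⋈ Book (natural join on bid): {(1, Kim, Zephyr, x3, 24, 23), (10, Eve, Lyra, hr, 11, 38), (10, Eve, Lyra, hr, 13, 34), (10, Eve, Nova, bio, 11, 38), (10, Eve, Nova, bio, 13, 34), (10, Pat, Alpha, bio, 11, 38), (10, Pat, Alpha, bio, 13, 34), (9, Cal, Atlas, ops, 10, 18), (9, Cal, Atlas, ops, 15, 1), (9, Cal, Atlas, ops, 22, 12), (9, Cal, Atlas, ops, 22, 33), (9, Cal, Atlas, ops, 40, 22), (9, Ivy, Argo, qa, 10, 18), (9, Ivy, Argo, qa, 15, 1), (9, Ivy, Argo, qa, 22, 12), (9, Ivy, Argo, qa, 22, 33), (9, Ivy, Argo, qa, 40, 22)}
(Author ⨝ Book) ⋈ Loan (natural join on mid): {(10, Eve, Lyra, hr, 11, 38, 1990), (10, Eve, Lyra, hr, 13, 34, 1990), (10, Eve, Nova, bio, 11, 38, 1990), (10, Eve, Nova, bio, 13, 34, 1990), (10, Pat, Alpha, bio, 11, 38, 1990), (10, Pat, Alpha, bio, 13, 34, 1990), (9, Cal, Atlas, ops, 40, 22, 2018), (9, Ivy, Argo, qa, 40, 22, 2018)}
π[mname, mid]: project onto (mname, mid) (2 duplicate(s) eliminated) → {(Cal, 40), (Eve, 11), (Eve, 13), (Ivy, 40), (Pat, 11), (Pat, 13)}
Selection mname != Pat: {(Cal, 40), (Eve, 11), (Eve, 13), (Ivy, 40)}

{(Cal, 40), (Eve, 11), (Eve, 13), (Ivy, 40)}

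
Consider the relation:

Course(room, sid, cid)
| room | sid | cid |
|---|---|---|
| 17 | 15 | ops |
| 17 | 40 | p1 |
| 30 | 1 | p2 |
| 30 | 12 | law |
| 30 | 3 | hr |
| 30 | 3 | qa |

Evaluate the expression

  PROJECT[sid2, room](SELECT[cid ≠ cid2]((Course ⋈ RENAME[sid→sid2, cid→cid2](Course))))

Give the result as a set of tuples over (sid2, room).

{(1, 30), (12, 30), (15, 17), (3, 30), (40, 17)}

ρ[sid→sid2, cid→cid2]: schema becomes (room, sid2, cid2); tuples unchanged.
Course ⋈ RENAME[sid→sid2, cid→cid2](Course) (natural join on room): {(17, 15, ops, 15, ops), (17, 15, ops, 40, p1), (17, 40, p1, 15, ops), (17, 40, p1, 40, p1), (30, 1, p2, 1, p2), (30, 1, p2, 12, law), (30, 1, p2, 3, hr), (30, 1, p2, 3, qa), (30, 12, law, 1, p2), (30, 12, law, 12, law), (30, 12, law, 3, hr), (30, 12, law, 3, qa), (30, 3, hr, 1, p2), (30, 3, hr, 12, law), (30, 3, hr, 3, hr), (30, 3, hr, 3, qa), (30, 3, qa, 1, p2), (30, 3, qa, 12, law), (30, 3, qa, 3, hr), (30, 3, qa, 3, qa)}
Apply σ_{cid ≠ cid2}; surviving tuples: {(17, 15, ops, 40, p1), (17, 40, p1, 15, ops), (30, 1, p2, 12, law), (30, 1, p2, 3, hr), (30, 1, p2, 3, qa), (30, 12, law, 1, p2), (30, 12, law, 3, hr), (30, 12, law, 3, qa), (30, 3, hr, 1, p2), (30, 3, hr, 12, law), (30, 3, hr, 3, qa), (30, 3, qa, 1, p2), (30, 3, qa, 12, law), (30, 3, qa, 3, hr)}
Keep only column(s) sid2, room (9 duplicate(s) eliminated): {(1, 30), (12, 30), (15, 17), (3, 30), (40, 17)}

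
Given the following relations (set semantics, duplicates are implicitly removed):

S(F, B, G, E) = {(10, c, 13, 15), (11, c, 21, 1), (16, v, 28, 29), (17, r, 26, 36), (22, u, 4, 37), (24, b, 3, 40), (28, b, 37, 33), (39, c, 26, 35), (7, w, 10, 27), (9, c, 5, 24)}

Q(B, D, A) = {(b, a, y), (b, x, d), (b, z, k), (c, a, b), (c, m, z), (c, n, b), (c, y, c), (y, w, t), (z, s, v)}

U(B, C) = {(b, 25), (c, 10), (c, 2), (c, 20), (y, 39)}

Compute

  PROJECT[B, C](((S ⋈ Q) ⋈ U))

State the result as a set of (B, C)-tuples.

Natural join on B: {(10, c, 13, 15, a, b), (10, c, 13, 15, m, z), (10, c, 13, 15, n, b), (10, c, 13, 15, y, c), (11, c, 21, 1, a, b), (11, c, 21, 1, m, z), (11, c, 21, 1, n, b), (11, c, 21, 1, y, c), (24, b, 3, 40, a, y), (24, b, 3, 40, x, d), (24, b, 3, 40, z, k), (28, b, 37, 33, a, y), (28, b, 37, 33, x, d), (28, b, 37, 33, z, k), (39, c, 26, 35, a, b), (39, c, 26, 35, m, z), (39, c, 26, 35, n, b), (39, c, 26, 35, y, c), (9, c, 5, 24, a, b), (9, c, 5, 24, m, z), (9, c, 5, 24, n, b), (9, c, 5, 24, y, c)}
Natural join on B: {(10, c, 13, 15, a, b, 10), (10, c, 13, 15, a, b, 2), (10, c, 13, 15, a, b, 20), (10, c, 13, 15, m, z, 10), (10, c, 13, 15, m, z, 2), (10, c, 13, 15, m, z, 20), (10, c, 13, 15, n, b, 10), (10, c, 13, 15, n, b, 2), (10, c, 13, 15, n, b, 20), (10, c, 13, 15, y, c, 10), (10, c, 13, 15, y, c, 2), (10, c, 13, 15, y, c, 20), (11, c, 21, 1, a, b, 10), (11, c, 21, 1, a, b, 2), (11, c, 21, 1, a, b, 20), (11, c, 21, 1, m, z, 10), (11, c, 21, 1, m, z, 2), (11, c, 21, 1, m, z, 20), (11, c, 21, 1, n, b, 10), (11, c, 21, 1, n, b, 2), (11, c, 21, 1, n, b, 20), (11, c, 21, 1, y, c, 10), (11, c, 21, 1, y, c, 2), (11, c, 21, 1, y, c, 20), (24, b, 3, 40, a, y, 25), (24, b, 3, 40, x, d, 25), (24, b, 3, 40, z, k, 25), (28, b, 37, 33, a, y, 25), (28, b, 37, 33, x, d, 25), (28, b, 37, 33, z, k, 25), (39, c, 26, 35, a, b, 10), (39, c, 26, 35, a, b, 2), (39, c, 26, 35, a, b, 20), (39, c, 26, 35, m, z, 10), (39, c, 26, 35, m, z, 2), (39, c, 26, 35, m, z, 20), (39, c, 26, 35, n, b, 10), (39, c, 26, 35, n, b, 2), (39, c, 26, 35, n, b, 20), (39, c, 26, 35, y, c, 10), (39, c, 26, 35, y, c, 2), (39, c, 26, 35, y, c, 20), (9, c, 5, 24, a, b, 10), (9, c, 5, 24, a, b, 2), (9, c, 5, 24, a, b, 20), (9, c, 5, 24, m, z, 10), (9, c, 5, 24, m, z, 2), (9, c, 5, 24, m, z, 20), (9, c, 5, 24, n, b, 10), (9, c, 5, 24, n, b, 2), (9, c, 5, 24, n, b, 20), (9, c, 5, 24, y, c, 10), (9, c, 5, 24, y, c, 2), (9, c, 5, 24, y, c, 20)}
Projecting to B, C (50 duplicate(s) eliminated): {(b, 25), (c, 10), (c, 2), (c, 20)}

{(b, 25), (c, 10), (c, 2), (c, 20)}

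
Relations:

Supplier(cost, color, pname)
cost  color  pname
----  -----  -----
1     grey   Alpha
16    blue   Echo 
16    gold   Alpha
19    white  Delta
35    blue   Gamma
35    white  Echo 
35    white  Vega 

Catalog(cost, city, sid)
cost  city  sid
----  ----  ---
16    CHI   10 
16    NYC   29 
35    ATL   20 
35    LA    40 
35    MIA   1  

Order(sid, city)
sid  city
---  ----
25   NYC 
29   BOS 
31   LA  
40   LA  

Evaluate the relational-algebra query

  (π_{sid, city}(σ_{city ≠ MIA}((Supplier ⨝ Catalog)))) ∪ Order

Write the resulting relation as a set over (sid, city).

{(10, CHI), (20, ATL), (25, NYC), (29, BOS), (29, NYC), (31, LA), (40, LA)}

Joining Supplier and Catalog on cost yields {(16, blue, Echo, CHI, 10), (16, blue, Echo, NYC, 29), (16, gold, Alpha, CHI, 10), (16, gold, Alpha, NYC, 29), (35, blue, Gamma, ATL, 20), (35, blue, Gamma, LA, 40), (35, blue, Gamma, MIA, 1), (35, white, Echo, ATL, 20), (35, white, Echo, LA, 40), (35, white, Echo, MIA, 1), (35, white, Vega, ATL, 20), (35, white, Vega, LA, 40), (35, white, Vega, MIA, 1)}.
σ[city ≠ MIA]: keep tuples satisfying city ≠ MIA → {(16, blue, Echo, CHI, 10), (16, blue, Echo, NYC, 29), (16, gold, Alpha, CHI, 10), (16, gold, Alpha, NYC, 29), (35, blue, Gamma, ATL, 20), (35, blue, Gamma, LA, 40), (35, white, Echo, ATL, 20), (35, white, Echo, LA, 40), (35, white, Vega, ATL, 20), (35, white, Vega, LA, 40)}
Keep only column(s) sid, city (6 duplicate(s) eliminated): {(10, CHI), (20, ATL), (29, NYC), (40, LA)}
Union: {(10, CHI), (20, ATL), (29, NYC), (40, LA)} with {(25, NYC), (29, BOS), (31, LA), (40, LA)} → {(10, CHI), (20, ATL), (25, NYC), (29, BOS), (29, NYC), (31, LA), (40, LA)}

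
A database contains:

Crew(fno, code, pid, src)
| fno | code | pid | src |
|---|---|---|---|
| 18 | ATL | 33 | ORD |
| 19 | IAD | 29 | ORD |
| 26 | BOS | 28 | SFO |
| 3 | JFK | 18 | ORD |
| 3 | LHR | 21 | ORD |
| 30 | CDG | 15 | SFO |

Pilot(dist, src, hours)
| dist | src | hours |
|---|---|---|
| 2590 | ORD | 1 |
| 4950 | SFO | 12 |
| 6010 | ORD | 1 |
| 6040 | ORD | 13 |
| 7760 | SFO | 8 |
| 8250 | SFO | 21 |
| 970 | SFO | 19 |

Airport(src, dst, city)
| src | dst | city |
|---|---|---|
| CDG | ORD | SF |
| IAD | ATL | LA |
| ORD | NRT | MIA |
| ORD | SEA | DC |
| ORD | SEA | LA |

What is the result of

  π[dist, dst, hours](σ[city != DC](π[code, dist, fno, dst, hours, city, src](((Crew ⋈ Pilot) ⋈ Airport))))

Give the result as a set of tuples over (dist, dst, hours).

{(2590, NRT, 1), (2590, SEA, 1), (6010, NRT, 1), (6010, SEA, 1), (6040, NRT, 13), (6040, SEA, 13)}

Natural join on src: {(18, ATL, 33, ORD, 2590, 1), (18, ATL, 33, ORD, 6010, 1), (18, ATL, 33, ORD, 6040, 13), (19, IAD, 29, ORD, 2590, 1), (19, IAD, 29, ORD, 6010, 1), (19, IAD, 29, ORD, 6040, 13), (26, BOS, 28, SFO, 4950, 12), (26, BOS, 28, SFO, 7760, 8), (26, BOS, 28, SFO, 8250, 21), (26, BOS, 28, SFO, 970, 19), (3, JFK, 18, ORD, 2590, 1), (3, JFK, 18, ORD, 6010, 1), (3, JFK, 18, ORD, 6040, 13), (3, LHR, 21, ORD, 2590, 1), (3, LHR, 21, ORD, 6010, 1), (3, LHR, 21, ORD, 6040, 13), (30, CDG, 15, SFO, 4950, 12), (30, CDG, 15, SFO, 7760, 8), (30, CDG, 15, SFO, 8250, 21), (30, CDG, 15, SFO, 970, 19)}
Natural join on src: {(18, ATL, 33, ORD, 2590, 1, NRT, MIA), (18, ATL, 33, ORD, 2590, 1, SEA, DC), (18, ATL, 33, ORD, 2590, 1, SEA, LA), (18, ATL, 33, ORD, 6010, 1, NRT, MIA), (18, ATL, 33, ORD, 6010, 1, SEA, DC), (18, ATL, 33, ORD, 6010, 1, SEA, LA), (18, ATL, 33, ORD, 6040, 13, NRT, MIA), (18, ATL, 33, ORD, 6040, 13, SEA, DC), (18, ATL, 33, ORD, 6040, 13, SEA, LA), (19, IAD, 29, ORD, 2590, 1, NRT, MIA), (19, IAD, 29, ORD, 2590, 1, SEA, DC), (19, IAD, 29, ORD, 2590, 1, SEA, LA), (19, IAD, 29, ORD, 6010, 1, NRT, MIA), (19, IAD, 29, ORD, 6010, 1, SEA, DC), (19, IAD, 29, ORD, 6010, 1, SEA, LA), (19, IAD, 29, ORD, 6040, 13, NRT, MIA), (19, IAD, 29, ORD, 6040, 13, SEA, DC), (19, IAD, 29, ORD, 6040, 13, SEA, LA), (3, JFK, 18, ORD, 2590, 1, NRT, MIA), (3, JFK, 18, ORD, 2590, 1, SEA, DC), (3, JFK, 18, ORD, 2590, 1, SEA, LA), (3, JFK, 18, ORD, 6010, 1, NRT, MIA), (3, JFK, 18, ORD, 6010, 1, SEA, DC), (3, JFK, 18, ORD, 6010, 1, SEA, LA), (3, JFK, 18, ORD, 6040, 13, NRT, MIA), (3, JFK, 18, ORD, 6040, 13, SEA, DC), (3, JFK, 18, ORD, 6040, 13, SEA, LA), (3, LHR, 21, ORD, 2590, 1, NRT, MIA), (3, LHR, 21, ORD, 2590, 1, SEA, DC), (3, LHR, 21, ORD, 2590, 1, SEA, LA), (3, LHR, 21, ORD, 6010, 1, NRT, MIA), (3, LHR, 21, ORD, 6010, 1, SEA, DC), (3, LHR, 21, ORD, 6010, 1, SEA, LA), (3, LHR, 21, ORD, 6040, 13, NRT, MIA), (3, LHR, 21, ORD, 6040, 13, SEA, DC), (3, LHR, 21, ORD, 6040, 13, SEA, LA)}
π[code, dist, fno, dst, hours, city, src]: project onto (code, dist, fno, dst, hours, city, src) → {(ATL, 2590, 18, NRT, 1, MIA, ORD), (ATL, 2590, 18, SEA, 1, DC, ORD), (ATL, 2590, 18, SEA, 1, LA, ORD), (ATL, 6010, 18, NRT, 1, MIA, ORD), (ATL, 6010, 18, SEA, 1, DC, ORD), (ATL, 6010, 18, SEA, 1, LA, ORD), (ATL, 6040, 18, NRT, 13, MIA, ORD), (ATL, 6040, 18, SEA, 13, DC, ORD), (ATL, 6040, 18, SEA, 13, LA, ORD), (IAD, 2590, 19, NRT, 1, MIA, ORD), (IAD, 2590, 19, SEA, 1, DC, ORD), (IAD, 2590, 19, SEA, 1, LA, ORD), (IAD, 6010, 19, NRT, 1, MIA, ORD), (IAD, 6010, 19, SEA, 1, DC, ORD), (IAD, 6010, 19, SEA, 1, LA, ORD), (IAD, 6040, 19, NRT, 13, MIA, ORD), (IAD, 6040, 19, SEA, 13, DC, ORD), (IAD, 6040, 19, SEA, 13, LA, ORD), (JFK, 2590, 3, NRT, 1, MIA, ORD), (JFK, 2590, 3, SEA, 1, DC, ORD), (JFK, 2590, 3, SEA, 1, LA, ORD), (JFK, 6010, 3, NRT, 1, MIA, ORD), (JFK, 6010, 3, SEA, 1, DC, ORD), (JFK, 6010, 3, SEA, 1, LA, ORD), (JFK, 6040, 3, NRT, 13, MIA, ORD), (JFK, 6040, 3, SEA, 13, DC, ORD), (JFK, 6040, 3, SEA, 13, LA, ORD), (LHR, 2590, 3, NRT, 1, MIA, ORD), (LHR, 2590, 3, SEA, 1, DC, ORD), (LHR, 2590, 3, SEA, 1, LA, ORD), (LHR, 6010, 3, NRT, 1, MIA, ORD), (LHR, 6010, 3, SEA, 1, DC, ORD), (LHR, 6010, 3, SEA, 1, LA, ORD), (LHR, 6040, 3, NRT, 13, MIA, ORD), (LHR, 6040, 3, SEA, 13, DC, ORD), (LHR, 6040, 3, SEA, 13, LA, ORD)}
Apply σ_{city != DC}; surviving tuples: {(ATL, 2590, 18, NRT, 1, MIA, ORD), (ATL, 2590, 18, SEA, 1, LA, ORD), (ATL, 6010, 18, NRT, 1, MIA, ORD), (ATL, 6010, 18, SEA, 1, LA, ORD), (ATL, 6040, 18, NRT, 13, MIA, ORD), (ATL, 6040, 18, SEA, 13, LA, ORD), (IAD, 2590, 19, NRT, 1, MIA, ORD), (IAD, 2590, 19, SEA, 1, LA, ORD), (IAD, 6010, 19, NRT, 1, MIA, ORD), (IAD, 6010, 19, SEA, 1, LA, ORD), (IAD, 6040, 19, NRT, 13, MIA, ORD), (IAD, 6040, 19, SEA, 13, LA, ORD), (JFK, 2590, 3, NRT, 1, MIA, ORD), (JFK, 2590, 3, SEA, 1, LA, ORD), (JFK, 6010, 3, NRT, 1, MIA, ORD), (JFK, 6010, 3, SEA, 1, LA, ORD), (JFK, 6040, 3, NRT, 13, MIA, ORD), (JFK, 6040, 3, SEA, 13, LA, ORD), (LHR, 2590, 3, NRT, 1, MIA, ORD), (LHR, 2590, 3, SEA, 1, LA, ORD), (LHR, 6010, 3, NRT, 1, MIA, ORD), (LHR, 6010, 3, SEA, 1, LA, ORD), (LHR, 6040, 3, NRT, 13, MIA, ORD), (LHR, 6040, 3, SEA, 13, LA, ORD)}
π[dist, dst, hours]: project onto (dist, dst, hours) (18 duplicate(s) eliminated) → {(2590, NRT, 1), (2590, SEA, 1), (6010, NRT, 1), (6010, SEA, 1), (6040, NRT, 13), (6040, SEA, 13)}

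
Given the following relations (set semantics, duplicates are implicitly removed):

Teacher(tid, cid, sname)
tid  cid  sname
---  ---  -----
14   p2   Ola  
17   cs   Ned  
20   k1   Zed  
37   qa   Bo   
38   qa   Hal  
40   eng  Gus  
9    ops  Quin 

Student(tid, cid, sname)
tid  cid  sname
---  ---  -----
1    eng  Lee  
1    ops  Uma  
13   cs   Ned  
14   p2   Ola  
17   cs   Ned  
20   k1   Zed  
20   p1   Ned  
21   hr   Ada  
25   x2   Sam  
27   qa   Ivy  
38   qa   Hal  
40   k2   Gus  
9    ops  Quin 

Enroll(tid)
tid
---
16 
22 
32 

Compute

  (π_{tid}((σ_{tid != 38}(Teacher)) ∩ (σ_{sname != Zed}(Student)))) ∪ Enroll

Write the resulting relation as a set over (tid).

{14, 16, 17, 22, 32, 9}

σ[tid != 38]: keep tuples satisfying tid != 38 → {(14, p2, Ola), (17, cs, Ned), (20, k1, Zed), (37, qa, Bo), (40, eng, Gus), (9, ops, Quin)}
σ[sname != Zed]: keep tuples satisfying sname != Zed → {(1, eng, Lee), (1, ops, Uma), (13, cs, Ned), (14, p2, Ola), (17, cs, Ned), (20, p1, Ned), (21, hr, Ada), (25, x2, Sam), (27, qa, Ivy), (38, qa, Hal), (40, k2, Gus), (9, ops, Quin)}
Intersection: {(14, p2, Ola), (17, cs, Ned), (20, k1, Zed), (37, qa, Bo), (40, eng, Gus), (9, ops, Quin)} with {(1, eng, Lee), (1, ops, Uma), (13, cs, Ned), (14, p2, Ola), (17, cs, Ned), (20, p1, Ned), (21, hr, Ada), (25, x2, Sam), (27, qa, Ivy), (38, qa, Hal), (40, k2, Gus), (9, ops, Quin)} → {(14, p2, Ola), (17, cs, Ned), (9, ops, Quin)}
π_{tid} gives {14, 17, 9}.
Union: {14, 17, 9} with {16, 22, 32} → {14, 16, 17, 22, 32, 9}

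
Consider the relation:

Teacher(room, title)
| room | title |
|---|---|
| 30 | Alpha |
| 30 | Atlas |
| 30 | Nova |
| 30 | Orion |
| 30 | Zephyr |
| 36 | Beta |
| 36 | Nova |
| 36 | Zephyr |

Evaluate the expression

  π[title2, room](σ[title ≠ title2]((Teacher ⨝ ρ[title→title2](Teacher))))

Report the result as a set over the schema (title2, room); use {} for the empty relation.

{(Alpha, 30), (Atlas, 30), (Beta, 36), (Nova, 30), (Nova, 36), (Orion, 30), (Zephyr, 30), (Zephyr, 36)}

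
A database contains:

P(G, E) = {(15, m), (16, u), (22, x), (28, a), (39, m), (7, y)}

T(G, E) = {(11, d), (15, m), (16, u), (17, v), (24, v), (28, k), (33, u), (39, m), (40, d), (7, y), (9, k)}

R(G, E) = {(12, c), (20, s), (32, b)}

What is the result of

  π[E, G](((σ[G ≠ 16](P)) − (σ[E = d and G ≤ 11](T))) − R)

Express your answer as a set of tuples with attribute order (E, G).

{(a, 28), (m, 15), (m, 39), (x, 22), (y, 7)}

Selection G ≠ 16: {(15, m), (22, x), (28, a), (39, m), (7, y)}
Selection E = d and G ≤ 11: {(11, d)}
Taking the difference: {(15, m), (22, x), (28, a), (39, m), (7, y)}
Taking the difference: {(15, m), (22, x), (28, a), (39, m), (7, y)}
Projecting to E, G: {(a, 28), (m, 15), (m, 39), (x, 22), (y, 7)}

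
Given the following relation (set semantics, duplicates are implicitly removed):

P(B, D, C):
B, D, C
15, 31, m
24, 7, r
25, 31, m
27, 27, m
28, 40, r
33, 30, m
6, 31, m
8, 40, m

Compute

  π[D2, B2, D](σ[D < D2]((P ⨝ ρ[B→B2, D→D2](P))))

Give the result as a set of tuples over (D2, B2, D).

ρ[B→B2, D→D2]: schema becomes (B2, D2, C); tuples unchanged.
Natural join on C: {(15, 31, m, 15, 31), (15, 31, m, 25, 31), (15, 31, m, 27, 27), (15, 31, m, 33, 30), (15, 31, m, 6, 31), (15, 31, m, 8, 40), (24, 7, r, 24, 7), (24, 7, r, 28, 40), (25, 31, m, 15, 31), (25, 31, m, 25, 31), (25, 31, m, 27, 27), (25, 31, m, 33, 30), (25, 31, m, 6, 31), (25, 31, m, 8, 40), (27, 27, m, 15, 31), (27, 27, m, 25, 31), (27, 27, m, 27, 27), (27, 27, m, 33, 30), (27, 27, m, 6, 31), (27, 27, m, 8, 40), (28, 40, r, 24, 7), (28, 40, r, 28, 40), (33, 30, m, 15, 31), (33, 30, m, 25, 31), (33, 30, m, 27, 27), (33, 30, m, 33, 30), (33, 30, m, 6, 31), (33, 30, m, 8, 40), (6, 31, m, 15, 31), (6, 31, m, 25, 31), (6, 31, m, 27, 27), (6, 31, m, 33, 30), (6, 31, m, 6, 31), (6, 31, m, 8, 40), (8, 40, m, 15, 31), (8, 40, m, 25, 31), (8, 40, m, 27, 27), (8, 40, m, 33, 30), (8, 40, m, 6, 31), (8, 40, m, 8, 40)}
Apply σ_{D < D2}; surviving tuples: {(15, 31, m, 8, 40), (24, 7, r, 28, 40), (25, 31, m, 8, 40), (27, 27, m, 15, 31), (27, 27, m, 25, 31), (27, 27, m, 33, 30), (27, 27, m, 6, 31), (27, 27, m, 8, 40), (33, 30, m, 15, 31), (33, 30, m, 25, 31), (33, 30, m, 6, 31), (33, 30, m, 8, 40), (6, 31, m, 8, 40)}
π[D2, B2, D]: project onto (D2, B2, D) (2 duplicate(s) eliminated) → {(30, 33, 27), (31, 15, 27), (31, 15, 30), (31, 25, 27), (31, 25, 30), (31, 6, 27), (31, 6, 30), (40, 28, 7), (40, 8, 27), (40, 8, 30), (40, 8, 31)}

{(30, 33, 27), (31, 15, 27), (31, 15, 30), (31, 25, 27), (31, 25, 30), (31, 6, 27), (31, 6, 30), (40, 28, 7), (40, 8, 27), (40, 8, 30), (40, 8, 31)}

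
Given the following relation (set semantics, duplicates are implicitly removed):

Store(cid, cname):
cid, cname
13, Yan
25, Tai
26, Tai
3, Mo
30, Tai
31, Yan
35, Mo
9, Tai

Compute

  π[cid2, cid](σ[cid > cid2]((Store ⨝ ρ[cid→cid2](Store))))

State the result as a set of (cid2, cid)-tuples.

{(13, 31), (25, 26), (25, 30), (26, 30), (3, 35), (9, 25), (9, 26), (9, 30)}

ρ[cid→cid2]: schema becomes (cid2, cname); tuples unchanged.
Store ⋈ ρ[cid→cid2](Store) (natural join on cname): {(13, Yan, 13), (13, Yan, 31), (25, Tai, 25), (25, Tai, 26), (25, Tai, 30), (25, Tai, 9), (26, Tai, 25), (26, Tai, 26), (26, Tai, 30), (26, Tai, 9), (3, Mo, 3), (3, Mo, 35), (30, Tai, 25), (30, Tai, 26), (30, Tai, 30), (30, Tai, 9), (31, Yan, 13), (31, Yan, 31), (35, Mo, 3), (35, Mo, 35), (9, Tai, 25), (9, Tai, 26), (9, Tai, 30), (9, Tai, 9)}
σ[cid > cid2]: keep tuples satisfying cid > cid2 → {(25, Tai, 9), (26, Tai, 25), (26, Tai, 9), (30, Tai, 25), (30, Tai, 26), (30, Tai, 9), (31, Yan, 13), (35, Mo, 3)}
Keep only column(s) cid2, cid: {(13, 31), (25, 26), (25, 30), (26, 30), (3, 35), (9, 25), (9, 26), (9, 30)}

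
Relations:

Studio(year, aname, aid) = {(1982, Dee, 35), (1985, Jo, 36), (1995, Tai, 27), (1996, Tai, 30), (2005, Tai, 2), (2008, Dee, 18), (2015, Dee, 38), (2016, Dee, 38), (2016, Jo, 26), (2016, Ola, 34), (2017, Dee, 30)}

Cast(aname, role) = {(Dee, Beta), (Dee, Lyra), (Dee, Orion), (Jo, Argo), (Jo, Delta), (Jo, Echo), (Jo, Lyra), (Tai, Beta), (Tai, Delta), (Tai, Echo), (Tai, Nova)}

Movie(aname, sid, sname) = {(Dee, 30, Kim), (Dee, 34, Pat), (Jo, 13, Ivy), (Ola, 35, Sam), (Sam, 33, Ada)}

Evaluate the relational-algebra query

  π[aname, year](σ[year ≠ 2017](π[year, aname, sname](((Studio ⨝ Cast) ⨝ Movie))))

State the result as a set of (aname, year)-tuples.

{(Dee, 1982), (Dee, 2008), (Dee, 2015), (Dee, 2016), (Jo, 1985), (Jo, 2016)}

Studio ⋈ Cast (natural join on aname): {(1982, Dee, 35, Beta), (1982, Dee, 35, Lyra), (1982, Dee, 35, Orion), (1985, Jo, 36, Argo), (1985, Jo, 36, Delta), (1985, Jo, 36, Echo), (1985, Jo, 36, Lyra), (1995, Tai, 27, Beta), (1995, Tai, 27, Delta), (1995, Tai, 27, Echo), (1995, Tai, 27, Nova), (1996, Tai, 30, Beta), (1996, Tai, 30, Delta), (1996, Tai, 30, Echo), (1996, Tai, 30, Nova), (2005, Tai, 2, Beta), (2005, Tai, 2, Delta), (2005, Tai, 2, Echo), (2005, Tai, 2, Nova), (2008, Dee, 18, Beta), (2008, Dee, 18, Lyra), (2008, Dee, 18, Orion), (2015, Dee, 38, Beta), (2015, Dee, 38, Lyra), (2015, Dee, 38, Orion), (2016, Dee, 38, Beta), (2016, Dee, 38, Lyra), (2016, Dee, 38, Orion), (2016, Jo, 26, Argo), (2016, Jo, 26, Delta), (2016, Jo, 26, Echo), (2016, Jo, 26, Lyra), (2017, Dee, 30, Beta), (2017, Dee, 30, Lyra), (2017, Dee, 30, Orion)}
(Studio ⨝ Cast) ⋈ Movie (natural join on aname): {(1982, Dee, 35, Beta, 30, Kim), (1982, Dee, 35, Beta, 34, Pat), (1982, Dee, 35, Lyra, 30, Kim), (1982, Dee, 35, Lyra, 34, Pat), (1982, Dee, 35, Orion, 30, Kim), (1982, Dee, 35, Orion, 34, Pat), (1985, Jo, 36, Argo, 13, Ivy), (1985, Jo, 36, Delta, 13, Ivy), (1985, Jo, 36, Echo, 13, Ivy), (1985, Jo, 36, Lyra, 13, Ivy), (2008, Dee, 18, Beta, 30, Kim), (2008, Dee, 18, Beta, 34, Pat), (2008, Dee, 18, Lyra, 30, Kim), (2008, Dee, 18, Lyra, 34, Pat), (2008, Dee, 18, Orion, 30, Kim), (2008, Dee, 18, Orion, 34, Pat), (2015, Dee, 38, Beta, 30, Kim), (2015, Dee, 38, Beta, 34, Pat), (2015, Dee, 38, Lyra, 30, Kim), (2015, Dee, 38, Lyra, 34, Pat), (2015, Dee, 38, Orion, 30, Kim), (2015, Dee, 38, Orion, 34, Pat), (2016, Dee, 38, Beta, 30, Kim), (2016, Dee, 38, Beta, 34, Pat), (2016, Dee, 38, Lyra, 30, Kim), (2016, Dee, 38, Lyra, 34, Pat), (2016, Dee, 38, Orion, 30, Kim), (2016, Dee, 38, Orion, 34, Pat), (2016, Jo, 26, Argo, 13, Ivy), (2016, Jo, 26, Delta, 13, Ivy), (2016, Jo, 26, Echo, 13, Ivy), (2016, Jo, 26, Lyra, 13, Ivy), (2017, Dee, 30, Beta, 30, Kim), (2017, Dee, 30, Beta, 34, Pat), (2017, Dee, 30, Lyra, 30, Kim), (2017, Dee, 30, Lyra, 34, Pat), (2017, Dee, 30, Orion, 30, Kim), (2017, Dee, 30, Orion, 34, Pat)}
π_{year, aname, sname} gives {(1982, Dee, Kim), (1982, Dee, Pat), (1985, Jo, Ivy), (2008, Dee, Kim), (2008, Dee, Pat), (2015, Dee, Kim), (2015, Dee, Pat), (2016, Dee, Kim), (2016, Dee, Pat), (2016, Jo, Ivy), (2017, Dee, Kim), (2017, Dee, Pat)} (26 duplicate(s) eliminated).
Selection year ≠ 2017: {(1982, Dee, Kim), (1982, Dee, Pat), (1985, Jo, Ivy), (2008, Dee, Kim), (2008, Dee, Pat), (2015, Dee, Kim), (2015, Dee, Pat), (2016, Dee, Kim), (2016, Dee, Pat), (2016, Jo, Ivy)}
π_{aname, year} gives {(Dee, 1982), (Dee, 2008), (Dee, 2015), (Dee, 2016), (Jo, 1985), (Jo, 2016)} (4 duplicate(s) eliminated).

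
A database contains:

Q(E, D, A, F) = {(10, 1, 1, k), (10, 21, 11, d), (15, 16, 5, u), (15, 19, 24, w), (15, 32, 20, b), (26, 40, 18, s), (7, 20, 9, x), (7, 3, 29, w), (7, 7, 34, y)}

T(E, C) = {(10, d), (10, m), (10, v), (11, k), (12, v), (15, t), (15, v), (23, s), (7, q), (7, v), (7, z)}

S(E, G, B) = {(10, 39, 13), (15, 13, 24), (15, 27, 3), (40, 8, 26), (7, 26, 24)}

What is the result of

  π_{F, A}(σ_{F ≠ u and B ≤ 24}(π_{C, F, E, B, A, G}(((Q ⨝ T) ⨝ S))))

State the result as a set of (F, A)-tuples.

Joining Q and T on E yields {(10, 1, 1, k, d), (10, 1, 1, k, m), (10, 1, 1, k, v), (10, 21, 11, d, d), (10, 21, 11, d, m), (10, 21, 11, d, v), (15, 16, 5, u, t), (15, 16, 5, u, v), (15, 19, 24, w, t), (15, 19, 24, w, v), (15, 32, 20, b, t), (15, 32, 20, b, v), (7, 20, 9, x, q), (7, 20, 9, x, v), (7, 20, 9, x, z), (7, 3, 29, w, q), (7, 3, 29, w, v), (7, 3, 29, w, z), (7, 7, 34, y, q), (7, 7, 34, y, v), (7, 7, 34, y, z)}.
Joining (Q ⨝ T) and S on E yields {(10, 1, 1, k, d, 39, 13), (10, 1, 1, k, m, 39, 13), (10, 1, 1, k, v, 39, 13), (10, 21, 11, d, d, 39, 13), (10, 21, 11, d, m, 39, 13), (10, 21, 11, d, v, 39, 13), (15, 16, 5, u, t, 13, 24), (15, 16, 5, u, t, 27, 3), (15, 16, 5, u, v, 13, 24), (15, 16, 5, u, v, 27, 3), (15, 19, 24, w, t, 13, 24), (15, 19, 24, w, t, 27, 3), (15, 19, 24, w, v, 13, 24), (15, 19, 24, w, v, 27, 3), (15, 32, 20, b, t, 13, 24), (15, 32, 20, b, t, 27, 3), (15, 32, 20, b, v, 13, 24), (15, 32, 20, b, v, 27, 3), (7, 20, 9, x, q, 26, 24), (7, 20, 9, x, v, 26, 24), (7, 20, 9, x, z, 26, 24), (7, 3, 29, w, q, 26, 24), (7, 3, 29, w, v, 26, 24), (7, 3, 29, w, z, 26, 24), (7, 7, 34, y, q, 26, 24), (7, 7, 34, y, v, 26, 24), (7, 7, 34, y, z, 26, 24)}.
π[C, F, E, B, A, G]: project onto (C, F, E, B, A, G) → {(d, d, 10, 13, 11, 39), (d, k, 10, 13, 1, 39), (m, d, 10, 13, 11, 39), (m, k, 10, 13, 1, 39), (q, w, 7, 24, 29, 26), (q, x, 7, 24, 9, 26), (q, y, 7, 24, 34, 26), (t, b, 15, 24, 20, 13), (t, b, 15, 3, 20, 27), (t, u, 15, 24, 5, 13), (t, u, 15, 3, 5, 27), (t, w, 15, 24, 24, 13), (t, w, 15, 3, 24, 27), (v, b, 15, 24, 20, 13), (v, b, 15, 3, 20, 27), (v, d, 10, 13, 11, 39), (v, k, 10, 13, 1, 39), (v, u, 15, 24, 5, 13), (v, u, 15, 3, 5, 27), (v, w, 15, 24, 24, 13), (v, w, 15, 3, 24, 27), (v, w, 7, 24, 29, 26), (v, x, 7, 24, 9, 26), (v, y, 7, 24, 34, 26), (z, w, 7, 24, 29, 26), (z, x, 7, 24, 9, 26), (z, y, 7, 24, 34, 26)}
Selection F ≠ u and B ≤ 24: {(d, d, 10, 13, 11, 39), (d, k, 10, 13, 1, 39), (m, d, 10, 13, 11, 39), (m, k, 10, 13, 1, 39), (q, w, 7, 24, 29, 26), (q, x, 7, 24, 9, 26), (q, y, 7, 24, 34, 26), (t, b, 15, 24, 20, 13), (t, b, 15, 3, 20, 27), (t, w, 15, 24, 24, 13), (t, w, 15, 3, 24, 27), (v, b, 15, 24, 20, 13), (v, b, 15, 3, 20, 27), (v, d, 10, 13, 11, 39), (v, k, 10, 13, 1, 39), (v, w, 15, 24, 24, 13), (v, w, 15, 3, 24, 27), (v, w, 7, 24, 29, 26), (v, x, 7, 24, 9, 26), (v, y, 7, 24, 34, 26), (z, w, 7, 24, 29, 26), (z, x, 7, 24, 9, 26), (z, y, 7, 24, 34, 26)}
π[F, A]: project onto (F, A) (16 duplicate(s) eliminated) → {(b, 20), (d, 11), (k, 1), (w, 24), (w, 29), (x, 9), (y, 34)}

{(b, 20), (d, 11), (k, 1), (w, 24), (w, 29), (x, 9), (y, 34)}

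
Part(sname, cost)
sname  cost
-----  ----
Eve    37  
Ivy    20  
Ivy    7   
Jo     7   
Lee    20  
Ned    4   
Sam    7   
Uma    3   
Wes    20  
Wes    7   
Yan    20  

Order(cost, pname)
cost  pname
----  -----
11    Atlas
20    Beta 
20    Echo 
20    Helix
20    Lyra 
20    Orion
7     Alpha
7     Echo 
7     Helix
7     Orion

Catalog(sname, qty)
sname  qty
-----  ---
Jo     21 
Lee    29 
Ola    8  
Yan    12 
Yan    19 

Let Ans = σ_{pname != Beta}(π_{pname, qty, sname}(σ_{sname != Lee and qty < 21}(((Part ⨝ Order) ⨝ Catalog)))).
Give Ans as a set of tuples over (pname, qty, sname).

{(Echo, 12, Yan), (Echo, 19, Yan), (Helix, 12, Yan), (Helix, 19, Yan), (Lyra, 12, Yan), (Lyra, 19, Yan), (Orion, 12, Yan), (Orion, 19, Yan)}

Natural join on cost: {(Ivy, 20, Beta), (Ivy, 20, Echo), (Ivy, 20, Helix), (Ivy, 20, Lyra), (Ivy, 20, Orion), (Ivy, 7, Alpha), (Ivy, 7, Echo), (Ivy, 7, Helix), (Ivy, 7, Orion), (Jo, 7, Alpha), (Jo, 7, Echo), (Jo, 7, Helix), (Jo, 7, Orion), (Lee, 20, Beta), (Lee, 20, Echo), (Lee, 20, Helix), (Lee, 20, Lyra), (Lee, 20, Orion), (Sam, 7, Alpha), (Sam, 7, Echo), (Sam, 7, Helix), (Sam, 7, Orion), (Wes, 20, Beta), (Wes, 20, Echo), (Wes, 20, Helix), (Wes, 20, Lyra), (Wes, 20, Orion), (Wes, 7, Alpha), (Wes, 7, Echo), (Wes, 7, Helix), (Wes, 7, Orion), (Yan, 20, Beta), (Yan, 20, Echo), (Yan, 20, Helix), (Yan, 20, Lyra), (Yan, 20, Orion)}
Natural join on sname: {(Jo, 7, Alpha, 21), (Jo, 7, Echo, 21), (Jo, 7, Helix, 21), (Jo, 7, Orion, 21), (Lee, 20, Beta, 29), (Lee, 20, Echo, 29), (Lee, 20, Helix, 29), (Lee, 20, Lyra, 29), (Lee, 20, Orion, 29), (Yan, 20, Beta, 12), (Yan, 20, Beta, 19), (Yan, 20, Echo, 12), (Yan, 20, Echo, 19), (Yan, 20, Helix, 12), (Yan, 20, Helix, 19), (Yan, 20, Lyra, 12), (Yan, 20, Lyra, 19), (Yan, 20, Orion, 12), (Yan, 20, Orion, 19)}
σ[sname != Lee and qty < 21]: keep tuples satisfying sname != Lee and qty < 21 → {(Yan, 20, Beta, 12), (Yan, 20, Beta, 19), (Yan, 20, Echo, 12), (Yan, 20, Echo, 19), (Yan, 20, Helix, 12), (Yan, 20, Helix, 19), (Yan, 20, Lyra, 12), (Yan, 20, Lyra, 19), (Yan, 20, Orion, 12), (Yan, 20, Orion, 19)}
π_{pname, qty, sname} gives {(Beta, 12, Yan), (Beta, 19, Yan), (Echo, 12, Yan), (Echo, 19, Yan), (Helix, 12, Yan), (Helix, 19, Yan), (Lyra, 12, Yan), (Lyra, 19, Yan), (Orion, 12, Yan), (Orion, 19, Yan)}.
σ[pname != Beta]: keep tuples satisfying pname != Beta → {(Echo, 12, Yan), (Echo, 19, Yan), (Helix, 12, Yan), (Helix, 19, Yan), (Lyra, 12, Yan), (Lyra, 19, Yan), (Orion, 12, Yan), (Orion, 19, Yan)}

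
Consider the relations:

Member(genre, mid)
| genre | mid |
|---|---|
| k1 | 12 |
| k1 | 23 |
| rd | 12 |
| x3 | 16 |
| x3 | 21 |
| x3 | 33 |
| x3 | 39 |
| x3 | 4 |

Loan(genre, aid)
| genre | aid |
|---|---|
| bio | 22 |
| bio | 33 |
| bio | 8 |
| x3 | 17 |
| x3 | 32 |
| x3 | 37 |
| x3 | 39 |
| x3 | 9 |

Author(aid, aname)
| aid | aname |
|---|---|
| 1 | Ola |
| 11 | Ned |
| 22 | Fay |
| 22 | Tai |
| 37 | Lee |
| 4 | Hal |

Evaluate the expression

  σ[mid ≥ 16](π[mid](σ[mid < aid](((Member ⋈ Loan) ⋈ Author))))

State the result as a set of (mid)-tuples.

{16, 21, 33}

Natural join on genre: {(x3, 16, 17), (x3, 16, 32), (x3, 16, 37), (x3, 16, 39), (x3, 16, 9), (x3, 21, 17), (x3, 21, 32), (x3, 21, 37), (x3, 21, 39), (x3, 21, 9), (x3, 33, 17), (x3, 33, 32), (x3, 33, 37), (x3, 33, 39), (x3, 33, 9), (x3, 39, 17), (x3, 39, 32), (x3, 39, 37), (x3, 39, 39), (x3, 39, 9), (x3, 4, 17), (x3, 4, 32), (x3, 4, 37), (x3, 4, 39), (x3, 4, 9)}
Natural join on aid: {(x3, 16, 37, Lee), (x3, 21, 37, Lee), (x3, 33, 37, Lee), (x3, 39, 37, Lee), (x3, 4, 37, Lee)}
Apply σ_{mid < aid}; surviving tuples: {(x3, 16, 37, Lee), (x3, 21, 37, Lee), (x3, 33, 37, Lee), (x3, 4, 37, Lee)}
π[mid]: project onto (mid) → {16, 21, 33, 4}
Apply σ_{mid ≥ 16}; surviving tuples: {16, 21, 33}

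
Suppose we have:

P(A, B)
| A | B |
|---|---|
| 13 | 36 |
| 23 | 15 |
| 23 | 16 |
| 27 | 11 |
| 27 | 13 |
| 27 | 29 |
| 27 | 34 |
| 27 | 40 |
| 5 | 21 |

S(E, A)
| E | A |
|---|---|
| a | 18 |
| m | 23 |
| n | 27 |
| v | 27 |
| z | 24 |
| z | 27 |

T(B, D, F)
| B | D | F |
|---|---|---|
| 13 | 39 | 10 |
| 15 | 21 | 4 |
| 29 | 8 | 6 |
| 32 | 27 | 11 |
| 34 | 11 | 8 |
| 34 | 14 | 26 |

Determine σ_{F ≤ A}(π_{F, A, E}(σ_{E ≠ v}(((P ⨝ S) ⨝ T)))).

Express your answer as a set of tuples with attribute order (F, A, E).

P ⋈ S (natural join on A): {(23, 15, m), (23, 16, m), (27, 11, n), (27, 11, v), (27, 11, z), (27, 13, n), (27, 13, v), (27, 13, z), (27, 29, n), (27, 29, v), (27, 29, z), (27, 34, n), (27, 34, v), (27, 34, z), (27, 40, n), (27, 40, v), (27, 40, z)}
(P ⨝ S) ⋈ T (natural join on B): {(23, 15, m, 21, 4), (27, 13, n, 39, 10), (27, 13, v, 39, 10), (27, 13, z, 39, 10), (27, 29, n, 8, 6), (27, 29, v, 8, 6), (27, 29, z, 8, 6), (27, 34, n, 11, 8), (27, 34, n, 14, 26), (27, 34, v, 11, 8), (27, 34, v, 14, 26), (27, 34, z, 11, 8), (27, 34, z, 14, 26)}
σ[E ≠ v]: keep tuples satisfying E ≠ v → {(23, 15, m, 21, 4), (27, 13, n, 39, 10), (27, 13, z, 39, 10), (27, 29, n, 8, 6), (27, 29, z, 8, 6), (27, 34, n, 11, 8), (27, 34, n, 14, 26), (27, 34, z, 11, 8), (27, 34, z, 14, 26)}
Projecting to F, A, E: {(10, 27, n), (10, 27, z), (26, 27, n), (26, 27, z), (4, 23, m), (6, 27, n), (6, 27, z), (8, 27, n), (8, 27, z)}
σ[F ≤ A]: keep tuples satisfying F ≤ A → {(10, 27, n), (10, 27, z), (26, 27, n), (26, 27, z), (4, 23, m), (6, 27, n), (6, 27, z), (8, 27, n), (8, 27, z)}

{(10, 27, n), (10, 27, z), (26, 27, n), (26, 27, z), (4, 23, m), (6, 27, n), (6, 27, z), (8, 27, n), (8, 27, z)}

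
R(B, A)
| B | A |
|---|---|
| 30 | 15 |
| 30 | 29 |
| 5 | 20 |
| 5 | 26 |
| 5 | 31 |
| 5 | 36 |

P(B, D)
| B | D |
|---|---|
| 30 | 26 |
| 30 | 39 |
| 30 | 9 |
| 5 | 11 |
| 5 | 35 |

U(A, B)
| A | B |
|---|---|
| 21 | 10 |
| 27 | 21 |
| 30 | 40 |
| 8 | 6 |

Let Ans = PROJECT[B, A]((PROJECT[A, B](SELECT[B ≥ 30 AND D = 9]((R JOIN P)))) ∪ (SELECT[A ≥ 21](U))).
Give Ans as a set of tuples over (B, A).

R ⋈ P (natural join on B): {(30, 15, 26), (30, 15, 39), (30, 15, 9), (30, 29, 26), (30, 29, 39), (30, 29, 9), (5, 20, 11), (5, 20, 35), (5, 26, 11), (5, 26, 35), (5, 31, 11), (5, 31, 35), (5, 36, 11), (5, 36, 35)}
Apply σ_{B ≥ 30 AND D = 9}; surviving tuples: {(30, 15, 9), (30, 29, 9)}
Keep only column(s) A, B: {(15, 30), (29, 30)}
Apply σ_{A ≥ 21}; surviving tuples: {(21, 10), (27, 21), (30, 40)}
Taking the union: {(15, 30), (21, 10), (27, 21), (29, 30), (30, 40)}
Keep only column(s) B, A: {(10, 21), (21, 27), (30, 15), (30, 29), (40, 30)}

{(10, 21), (21, 27), (30, 15), (30, 29), (40, 30)}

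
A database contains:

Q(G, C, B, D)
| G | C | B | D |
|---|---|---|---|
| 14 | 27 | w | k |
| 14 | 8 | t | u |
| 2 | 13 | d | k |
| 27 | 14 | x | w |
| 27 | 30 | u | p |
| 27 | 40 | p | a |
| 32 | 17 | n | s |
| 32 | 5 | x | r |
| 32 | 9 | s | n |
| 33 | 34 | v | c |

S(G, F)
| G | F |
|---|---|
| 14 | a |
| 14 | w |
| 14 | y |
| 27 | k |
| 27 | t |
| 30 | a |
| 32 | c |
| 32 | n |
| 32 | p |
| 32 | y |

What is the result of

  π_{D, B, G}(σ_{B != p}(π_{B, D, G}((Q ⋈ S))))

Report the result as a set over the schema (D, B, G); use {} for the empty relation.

{(k, w, 14), (n, s, 32), (p, u, 27), (r, x, 32), (s, n, 32), (u, t, 14), (w, x, 27)}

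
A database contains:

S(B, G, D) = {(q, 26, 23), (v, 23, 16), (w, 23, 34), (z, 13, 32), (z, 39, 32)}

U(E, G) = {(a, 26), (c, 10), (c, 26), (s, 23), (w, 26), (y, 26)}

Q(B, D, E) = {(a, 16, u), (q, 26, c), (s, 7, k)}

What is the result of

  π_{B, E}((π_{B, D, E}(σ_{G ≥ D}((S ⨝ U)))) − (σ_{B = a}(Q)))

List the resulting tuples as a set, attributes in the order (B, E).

{(q, a), (q, c), (q, w), (q, y), (v, s)}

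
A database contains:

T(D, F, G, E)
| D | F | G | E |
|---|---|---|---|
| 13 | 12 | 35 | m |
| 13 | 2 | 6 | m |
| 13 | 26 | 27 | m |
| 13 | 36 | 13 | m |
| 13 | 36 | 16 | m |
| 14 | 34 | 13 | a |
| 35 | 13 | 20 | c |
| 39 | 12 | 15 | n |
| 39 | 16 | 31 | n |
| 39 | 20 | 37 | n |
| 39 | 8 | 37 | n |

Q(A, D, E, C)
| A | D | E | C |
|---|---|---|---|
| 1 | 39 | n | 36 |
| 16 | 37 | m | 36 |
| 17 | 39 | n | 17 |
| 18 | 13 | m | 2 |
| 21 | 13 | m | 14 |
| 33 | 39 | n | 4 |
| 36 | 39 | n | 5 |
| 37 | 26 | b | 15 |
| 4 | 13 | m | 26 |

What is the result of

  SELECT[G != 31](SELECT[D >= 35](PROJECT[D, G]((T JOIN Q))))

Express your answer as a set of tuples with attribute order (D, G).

{(39, 15), (39, 37)}

Natural join on D, E: {(13, 12, 35, m, 18, 2), (13, 12, 35, m, 21, 14), (13, 12, 35, m, 4, 26), (13, 2, 6, m, 18, 2), (13, 2, 6, m, 21, 14), (13, 2, 6, m, 4, 26), (13, 26, 27, m, 18, 2), (13, 26, 27, m, 21, 14), (13, 26, 27, m, 4, 26), (13, 36, 13, m, 18, 2), (13, 36, 13, m, 21, 14), (13, 36, 13, m, 4, 26), (13, 36, 16, m, 18, 2), (13, 36, 16, m, 21, 14), (13, 36, 16, m, 4, 26), (39, 12, 15, n, 1, 36), (39, 12, 15, n, 17, 17), (39, 12, 15, n, 33, 4), (39, 12, 15, n, 36, 5), (39, 16, 31, n, 1, 36), (39, 16, 31, n, 17, 17), (39, 16, 31, n, 33, 4), (39, 16, 31, n, 36, 5), (39, 20, 37, n, 1, 36), (39, 20, 37, n, 17, 17), (39, 20, 37, n, 33, 4), (39, 20, 37, n, 36, 5), (39, 8, 37, n, 1, 36), (39, 8, 37, n, 17, 17), (39, 8, 37, n, 33, 4), (39, 8, 37, n, 36, 5)}
π_{D, G} gives {(13, 13), (13, 16), (13, 27), (13, 35), (13, 6), (39, 15), (39, 31), (39, 37)} (23 duplicate(s) eliminated).
Apply σ_{D >= 35}; surviving tuples: {(39, 15), (39, 31), (39, 37)}
Apply σ_{G != 31}; surviving tuples: {(39, 15), (39, 37)}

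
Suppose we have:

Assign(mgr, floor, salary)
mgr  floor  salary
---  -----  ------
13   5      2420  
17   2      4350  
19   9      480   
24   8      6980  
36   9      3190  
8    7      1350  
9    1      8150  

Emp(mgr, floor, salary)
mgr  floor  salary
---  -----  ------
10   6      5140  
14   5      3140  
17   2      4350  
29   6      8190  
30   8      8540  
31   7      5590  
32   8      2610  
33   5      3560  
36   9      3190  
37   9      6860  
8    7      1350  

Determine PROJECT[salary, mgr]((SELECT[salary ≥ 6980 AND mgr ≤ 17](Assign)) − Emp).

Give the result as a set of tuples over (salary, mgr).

{(8150, 9)}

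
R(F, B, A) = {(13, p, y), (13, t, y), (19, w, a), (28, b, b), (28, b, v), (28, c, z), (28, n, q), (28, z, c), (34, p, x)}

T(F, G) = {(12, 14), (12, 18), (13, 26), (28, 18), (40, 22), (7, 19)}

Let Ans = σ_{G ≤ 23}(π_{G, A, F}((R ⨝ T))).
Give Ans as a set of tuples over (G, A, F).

Natural join on F: {(13, p, y, 26), (13, t, y, 26), (28, b, b, 18), (28, b, v, 18), (28, c, z, 18), (28, n, q, 18), (28, z, c, 18)}
π[G, A, F]: project onto (G, A, F) (1 duplicate(s) eliminated) → {(18, b, 28), (18, c, 28), (18, q, 28), (18, v, 28), (18, z, 28), (26, y, 13)}
σ[G ≤ 23]: keep tuples satisfying G ≤ 23 → {(18, b, 28), (18, c, 28), (18, q, 28), (18, v, 28), (18, z, 28)}

{(18, b, 28), (18, c, 28), (18, q, 28), (18, v, 28), (18, z, 28)}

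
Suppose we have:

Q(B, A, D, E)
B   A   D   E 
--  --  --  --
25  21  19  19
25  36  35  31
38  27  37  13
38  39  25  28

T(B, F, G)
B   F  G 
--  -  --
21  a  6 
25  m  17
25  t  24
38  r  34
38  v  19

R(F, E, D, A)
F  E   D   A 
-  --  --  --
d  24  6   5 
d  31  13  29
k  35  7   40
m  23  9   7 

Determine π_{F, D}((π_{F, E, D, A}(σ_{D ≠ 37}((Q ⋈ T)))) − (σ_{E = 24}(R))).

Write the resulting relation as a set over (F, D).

Natural join on B: {(25, 21, 19, 19, m, 17), (25, 21, 19, 19, t, 24), (25, 36, 35, 31, m, 17), (25, 36, 35, 31, t, 24), (38, 27, 37, 13, r, 34), (38, 27, 37, 13, v, 19), (38, 39, 25, 28, r, 34), (38, 39, 25, 28, v, 19)}
Filtering on D ≠ 37 leaves {(25, 21, 19, 19, m, 17), (25, 21, 19, 19, t, 24), (25, 36, 35, 31, m, 17), (25, 36, 35, 31, t, 24), (38, 39, 25, 28, r, 34), (38, 39, 25, 28, v, 19)}.
π[F, E, D, A]: project onto (F, E, D, A) → {(m, 19, 19, 21), (m, 31, 35, 36), (r, 28, 25, 39), (t, 19, 19, 21), (t, 31, 35, 36), (v, 28, 25, 39)}
Filtering on E = 24 leaves {(d, 24, 6, 5)}.
Difference: {(m, 19, 19, 21), (m, 31, 35, 36), (r, 28, 25, 39), (t, 19, 19, 21), (t, 31, 35, 36), (v, 28, 25, 39)} with {(d, 24, 6, 5)} → {(m, 19, 19, 21), (m, 31, 35, 36), (r, 28, 25, 39), (t, 19, 19, 21), (t, 31, 35, 36), (v, 28, 25, 39)}
π[F, D]: project onto (F, D) → {(m, 19), (m, 35), (r, 25), (t, 19), (t, 35), (v, 25)}

{(m, 19), (m, 35), (r, 25), (t, 19), (t, 35), (v, 25)}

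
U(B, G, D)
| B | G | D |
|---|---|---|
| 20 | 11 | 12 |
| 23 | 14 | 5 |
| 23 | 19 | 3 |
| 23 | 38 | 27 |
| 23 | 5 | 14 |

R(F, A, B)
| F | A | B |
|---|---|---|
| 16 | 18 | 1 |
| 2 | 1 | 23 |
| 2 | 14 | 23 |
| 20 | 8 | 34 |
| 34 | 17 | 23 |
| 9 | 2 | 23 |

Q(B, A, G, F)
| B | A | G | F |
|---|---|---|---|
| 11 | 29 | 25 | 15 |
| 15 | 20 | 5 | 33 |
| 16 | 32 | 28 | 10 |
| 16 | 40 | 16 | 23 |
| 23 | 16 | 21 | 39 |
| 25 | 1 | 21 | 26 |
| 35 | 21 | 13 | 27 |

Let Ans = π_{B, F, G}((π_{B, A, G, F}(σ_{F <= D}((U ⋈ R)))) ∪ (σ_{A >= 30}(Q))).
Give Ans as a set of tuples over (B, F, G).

Natural join on B: {(23, 14, 5, 2, 1), (23, 14, 5, 2, 14), (23, 14, 5, 34, 17), (23, 14, 5, 9, 2), (23, 19, 3, 2, 1), (23, 19, 3, 2, 14), (23, 19, 3, 34, 17), (23, 19, 3, 9, 2), (23, 38, 27, 2, 1), (23, 38, 27, 2, 14), (23, 38, 27, 34, 17), (23, 38, 27, 9, 2), (23, 5, 14, 2, 1), (23, 5, 14, 2, 14), (23, 5, 14, 34, 17), (23, 5, 14, 9, 2)}
Filtering on F <= D leaves {(23, 14, 5, 2, 1), (23, 14, 5, 2, 14), (23, 19, 3, 2, 1), (23, 19, 3, 2, 14), (23, 38, 27, 2, 1), (23, 38, 27, 2, 14), (23, 38, 27, 9, 2), (23, 5, 14, 2, 1), (23, 5, 14, 2, 14), (23, 5, 14, 9, 2)}.
Keep only column(s) B, A, G, F: {(23, 1, 14, 2), (23, 1, 19, 2), (23, 1, 38, 2), (23, 1, 5, 2), (23, 14, 14, 2), (23, 14, 19, 2), (23, 14, 38, 2), (23, 14, 5, 2), (23, 2, 38, 9), (23, 2, 5, 9)}
Filtering on A >= 30 leaves {(16, 32, 28, 10), (16, 40, 16, 23)}.
Set union of the two operands is {(16, 32, 28, 10), (16, 40, 16, 23), (23, 1, 14, 2), (23, 1, 19, 2), (23, 1, 38, 2), (23, 1, 5, 2), (23, 14, 14, 2), (23, 14, 19, 2), (23, 14, 38, 2), (23, 14, 5, 2), (23, 2, 38, 9), (23, 2, 5, 9)}.
Keep only column(s) B, F, G (4 duplicate(s) eliminated): {(16, 10, 28), (16, 23, 16), (23, 2, 14), (23, 2, 19), (23, 2, 38), (23, 2, 5), (23, 9, 38), (23, 9, 5)}

{(16, 10, 28), (16, 23, 16), (23, 2, 14), (23, 2, 19), (23, 2, 38), (23, 2, 5), (23, 9, 38), (23, 9, 5)}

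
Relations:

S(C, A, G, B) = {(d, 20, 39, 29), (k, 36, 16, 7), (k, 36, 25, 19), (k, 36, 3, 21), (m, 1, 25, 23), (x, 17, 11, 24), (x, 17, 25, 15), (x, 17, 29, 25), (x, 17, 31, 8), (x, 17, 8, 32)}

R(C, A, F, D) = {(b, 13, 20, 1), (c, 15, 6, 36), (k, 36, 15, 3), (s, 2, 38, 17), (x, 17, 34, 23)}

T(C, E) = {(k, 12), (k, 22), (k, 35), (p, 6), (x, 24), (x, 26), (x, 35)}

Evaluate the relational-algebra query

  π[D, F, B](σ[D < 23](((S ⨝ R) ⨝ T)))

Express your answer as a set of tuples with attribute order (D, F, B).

Natural join on C, A: {(k, 36, 16, 7, 15, 3), (k, 36, 25, 19, 15, 3), (k, 36, 3, 21, 15, 3), (x, 17, 11, 24, 34, 23), (x, 17, 25, 15, 34, 23), (x, 17, 29, 25, 34, 23), (x, 17, 31, 8, 34, 23), (x, 17, 8, 32, 34, 23)}
Natural join on C: {(k, 36, 16, 7, 15, 3, 12), (k, 36, 16, 7, 15, 3, 22), (k, 36, 16, 7, 15, 3, 35), (k, 36, 25, 19, 15, 3, 12), (k, 36, 25, 19, 15, 3, 22), (k, 36, 25, 19, 15, 3, 35), (k, 36, 3, 21, 15, 3, 12), (k, 36, 3, 21, 15, 3, 22), (k, 36, 3, 21, 15, 3, 35), (x, 17, 11, 24, 34, 23, 24), (x, 17, 11, 24, 34, 23, 26), (x, 17, 11, 24, 34, 23, 35), (x, 17, 25, 15, 34, 23, 24), (x, 17, 25, 15, 34, 23, 26), (x, 17, 25, 15, 34, 23, 35), (x, 17, 29, 25, 34, 23, 24), (x, 17, 29, 25, 34, 23, 26), (x, 17, 29, 25, 34, 23, 35), (x, 17, 31, 8, 34, 23, 24), (x, 17, 31, 8, 34, 23, 26), (x, 17, 31, 8, 34, 23, 35), (x, 17, 8, 32, 34, 23, 24), (x, 17, 8, 32, 34, 23, 26), (x, 17, 8, 32, 34, 23, 35)}
Selection D < 23: {(k, 36, 16, 7, 15, 3, 12), (k, 36, 16, 7, 15, 3, 22), (k, 36, 16, 7, 15, 3, 35), (k, 36, 25, 19, 15, 3, 12), (k, 36, 25, 19, 15, 3, 22), (k, 36, 25, 19, 15, 3, 35), (k, 36, 3, 21, 15, 3, 12), (k, 36, 3, 21, 15, 3, 22), (k, 36, 3, 21, 15, 3, 35)}
Projecting to D, F, B (6 duplicate(s) eliminated): {(3, 15, 19), (3, 15, 21), (3, 15, 7)}

{(3, 15, 19), (3, 15, 21), (3, 15, 7)}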